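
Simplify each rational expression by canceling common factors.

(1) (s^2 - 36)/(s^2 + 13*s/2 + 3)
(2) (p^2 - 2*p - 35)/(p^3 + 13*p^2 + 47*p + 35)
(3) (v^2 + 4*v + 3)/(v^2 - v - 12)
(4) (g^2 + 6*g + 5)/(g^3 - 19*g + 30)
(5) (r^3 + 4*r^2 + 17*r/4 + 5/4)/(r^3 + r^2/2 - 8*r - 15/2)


(1) = (2*s - 12)/(2*s + 1)
(2) = (p - 7)/(p^2 + 8*p + 7)
(3) = (v + 1)/(v - 4)
(4) = (g + 1)/(g^2 - 5*g + 6)
(5) = (2*r + 1)/(2*r - 6)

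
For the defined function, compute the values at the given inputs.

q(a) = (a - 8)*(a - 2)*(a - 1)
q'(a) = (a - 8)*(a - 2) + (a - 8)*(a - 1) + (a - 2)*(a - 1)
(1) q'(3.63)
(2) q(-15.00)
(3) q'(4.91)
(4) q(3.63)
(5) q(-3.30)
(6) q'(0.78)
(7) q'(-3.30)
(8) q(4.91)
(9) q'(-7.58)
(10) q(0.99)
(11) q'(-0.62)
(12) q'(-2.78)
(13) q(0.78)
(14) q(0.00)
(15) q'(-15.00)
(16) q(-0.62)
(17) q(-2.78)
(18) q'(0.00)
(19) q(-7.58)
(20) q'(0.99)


(1) = -14.33
(2) = -6256.00
(3) = -9.70
(4) = -18.73
(5) = -257.53
(6) = 10.67
(7) = 131.27
(8) = -35.16
(9) = 365.13
(10) = -0.07
(11) = 40.79
(12) = 110.35
(13) = -1.94
(14) = -16.00
(15) = 1031.00
(16) = -36.59
(17) = -194.78
(18) = 26.00
(19) = -1280.62
(20) = 7.16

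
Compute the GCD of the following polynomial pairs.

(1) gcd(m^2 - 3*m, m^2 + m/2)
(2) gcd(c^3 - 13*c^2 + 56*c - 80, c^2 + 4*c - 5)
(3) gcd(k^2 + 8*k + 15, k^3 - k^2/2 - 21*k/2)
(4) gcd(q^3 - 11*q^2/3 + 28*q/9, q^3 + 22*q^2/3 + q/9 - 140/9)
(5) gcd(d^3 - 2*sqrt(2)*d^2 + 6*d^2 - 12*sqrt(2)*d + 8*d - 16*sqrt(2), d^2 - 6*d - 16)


(1) = gcd(m*(m - 3), m*(m + 1/2)) = m
(2) = 1
(3) = k + 3
(4) = gcd(q*(q - 7/3)*(q - 4/3), (q - 4/3)*(q + 5/3)*(q + 7)) = q - 4/3
(5) = gcd((d + 2)*(d + 4)*(d - 2*sqrt(2)), (d - 8)*(d + 2)) = d + 2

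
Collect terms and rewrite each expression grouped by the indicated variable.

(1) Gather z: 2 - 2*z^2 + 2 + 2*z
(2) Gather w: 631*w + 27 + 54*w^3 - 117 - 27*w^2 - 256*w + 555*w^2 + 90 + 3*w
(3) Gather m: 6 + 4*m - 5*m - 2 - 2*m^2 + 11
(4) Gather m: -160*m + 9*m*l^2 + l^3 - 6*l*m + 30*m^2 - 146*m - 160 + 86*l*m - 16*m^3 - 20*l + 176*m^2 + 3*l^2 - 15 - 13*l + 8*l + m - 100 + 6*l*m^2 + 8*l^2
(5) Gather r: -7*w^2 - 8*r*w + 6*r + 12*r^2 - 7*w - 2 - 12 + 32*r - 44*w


(1) = -2*z^2 + 2*z + 4
(2) = 54*w^3 + 528*w^2 + 378*w
(3) = -2*m^2 - m + 15
(4) = l^3 + 11*l^2 - 25*l - 16*m^3 + m^2*(6*l + 206) + m*(9*l^2 + 80*l - 305) - 275
(5) = 12*r^2 + r*(38 - 8*w) - 7*w^2 - 51*w - 14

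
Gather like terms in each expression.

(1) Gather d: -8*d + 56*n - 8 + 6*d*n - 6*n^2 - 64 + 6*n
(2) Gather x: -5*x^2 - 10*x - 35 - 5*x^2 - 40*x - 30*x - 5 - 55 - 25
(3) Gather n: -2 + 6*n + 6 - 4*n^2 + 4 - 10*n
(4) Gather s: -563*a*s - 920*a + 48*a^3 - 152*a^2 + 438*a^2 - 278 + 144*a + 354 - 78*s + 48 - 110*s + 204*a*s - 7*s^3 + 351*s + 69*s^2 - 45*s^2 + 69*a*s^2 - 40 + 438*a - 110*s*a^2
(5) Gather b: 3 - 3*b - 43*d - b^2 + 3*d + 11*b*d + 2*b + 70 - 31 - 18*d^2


(1) = d*(6*n - 8) - 6*n^2 + 62*n - 72
(2) = -10*x^2 - 80*x - 120
(3) = -4*n^2 - 4*n + 8
(4) = 48*a^3 + 286*a^2 - 338*a - 7*s^3 + s^2*(69*a + 24) + s*(-110*a^2 - 359*a + 163) + 84
(5) = -b^2 + b*(11*d - 1) - 18*d^2 - 40*d + 42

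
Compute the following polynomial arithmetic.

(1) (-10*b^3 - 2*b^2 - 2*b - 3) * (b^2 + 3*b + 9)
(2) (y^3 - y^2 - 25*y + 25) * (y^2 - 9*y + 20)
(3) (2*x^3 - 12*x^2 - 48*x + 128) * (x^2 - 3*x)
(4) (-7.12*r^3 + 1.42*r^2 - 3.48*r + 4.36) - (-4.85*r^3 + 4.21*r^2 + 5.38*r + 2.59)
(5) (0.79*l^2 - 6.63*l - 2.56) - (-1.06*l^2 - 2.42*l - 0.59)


(1) = -10*b^5 - 32*b^4 - 98*b^3 - 27*b^2 - 27*b - 27
(2) = y^5 - 10*y^4 + 4*y^3 + 230*y^2 - 725*y + 500
(3) = 2*x^5 - 18*x^4 - 12*x^3 + 272*x^2 - 384*x
(4) = -2.27*r^3 - 2.79*r^2 - 8.86*r + 1.77
(5) = 1.85*l^2 - 4.21*l - 1.97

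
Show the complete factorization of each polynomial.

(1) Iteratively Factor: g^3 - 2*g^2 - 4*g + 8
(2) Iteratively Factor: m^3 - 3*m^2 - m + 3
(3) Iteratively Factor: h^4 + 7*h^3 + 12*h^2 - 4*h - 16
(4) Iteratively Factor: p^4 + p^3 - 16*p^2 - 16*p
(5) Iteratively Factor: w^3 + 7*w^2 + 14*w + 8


(1) = (g + 2)*(g^2 - 4*g + 4) = (g - 2)*(g + 2)*(g - 2)
(2) = (m + 1)*(m^2 - 4*m + 3) = (m - 1)*(m + 1)*(m - 3)
(3) = (h - 1)*(h^3 + 8*h^2 + 20*h + 16) = (h - 1)*(h + 2)*(h^2 + 6*h + 8) = (h - 1)*(h + 2)^2*(h + 4)
(4) = (p + 1)*(p^3 - 16*p) = p*(p + 1)*(p^2 - 16) = p*(p + 1)*(p + 4)*(p - 4)
(5) = (w + 4)*(w^2 + 3*w + 2) = (w + 1)*(w + 4)*(w + 2)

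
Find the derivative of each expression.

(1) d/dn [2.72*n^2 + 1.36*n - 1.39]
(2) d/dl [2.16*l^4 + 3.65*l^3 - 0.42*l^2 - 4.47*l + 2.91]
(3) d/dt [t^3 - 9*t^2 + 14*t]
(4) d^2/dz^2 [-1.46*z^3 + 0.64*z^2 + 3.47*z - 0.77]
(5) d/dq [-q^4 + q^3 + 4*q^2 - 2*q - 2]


(1) = 5.44*n + 1.36
(2) = 8.64*l^3 + 10.95*l^2 - 0.84*l - 4.47
(3) = 3*t^2 - 18*t + 14
(4) = 1.28 - 8.76*z
(5) = -4*q^3 + 3*q^2 + 8*q - 2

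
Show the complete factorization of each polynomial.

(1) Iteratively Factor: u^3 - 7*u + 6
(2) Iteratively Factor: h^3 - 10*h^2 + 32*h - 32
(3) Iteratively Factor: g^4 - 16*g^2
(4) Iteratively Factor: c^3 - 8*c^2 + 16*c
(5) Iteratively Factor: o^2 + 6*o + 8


(1) = (u + 3)*(u^2 - 3*u + 2) = (u - 2)*(u + 3)*(u - 1)
(2) = (h - 4)*(h^2 - 6*h + 8) = (h - 4)*(h - 2)*(h - 4)
(3) = (g - 4)*(g^3 + 4*g^2) = (g - 4)*(g + 4)*(g^2) = g*(g - 4)*(g + 4)*(g)
(4) = (c - 4)*(c^2 - 4*c) = (c - 4)^2*(c)
(5) = (o + 2)*(o + 4)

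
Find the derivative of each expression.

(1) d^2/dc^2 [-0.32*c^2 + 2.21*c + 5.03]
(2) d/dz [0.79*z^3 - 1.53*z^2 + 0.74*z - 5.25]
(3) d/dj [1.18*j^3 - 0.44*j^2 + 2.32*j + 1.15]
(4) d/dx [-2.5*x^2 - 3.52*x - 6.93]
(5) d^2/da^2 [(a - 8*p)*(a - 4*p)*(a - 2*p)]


(1) = -0.640000000000000
(2) = 2.37*z^2 - 3.06*z + 0.74
(3) = 3.54*j^2 - 0.88*j + 2.32
(4) = -5.0*x - 3.52
(5) = 6*a - 28*p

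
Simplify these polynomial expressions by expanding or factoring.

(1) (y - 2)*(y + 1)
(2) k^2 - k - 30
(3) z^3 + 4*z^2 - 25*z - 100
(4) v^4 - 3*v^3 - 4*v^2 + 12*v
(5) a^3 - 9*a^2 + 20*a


(1) = y^2 - y - 2
(2) = (k - 6)*(k + 5)
(3) = (z - 5)*(z + 4)*(z + 5)
(4) = v*(v - 3)*(v - 2)*(v + 2)
(5) = a*(a - 5)*(a - 4)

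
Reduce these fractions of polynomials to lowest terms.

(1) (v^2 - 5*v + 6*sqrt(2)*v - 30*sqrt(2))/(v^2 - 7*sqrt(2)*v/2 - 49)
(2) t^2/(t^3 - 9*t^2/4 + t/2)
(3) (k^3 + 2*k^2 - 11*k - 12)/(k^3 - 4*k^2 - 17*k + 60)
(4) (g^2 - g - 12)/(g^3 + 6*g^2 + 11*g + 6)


(1) = (2*v^2 + v*(-10 + 12*sqrt(2)) - 60*sqrt(2))/(2*v^2 - 7*sqrt(2)*v - 98)
(2) = 4*t/(4*t^2 - 9*t + 2)
(3) = (k + 1)/(k - 5)
(4) = (g - 4)/(g^2 + 3*g + 2)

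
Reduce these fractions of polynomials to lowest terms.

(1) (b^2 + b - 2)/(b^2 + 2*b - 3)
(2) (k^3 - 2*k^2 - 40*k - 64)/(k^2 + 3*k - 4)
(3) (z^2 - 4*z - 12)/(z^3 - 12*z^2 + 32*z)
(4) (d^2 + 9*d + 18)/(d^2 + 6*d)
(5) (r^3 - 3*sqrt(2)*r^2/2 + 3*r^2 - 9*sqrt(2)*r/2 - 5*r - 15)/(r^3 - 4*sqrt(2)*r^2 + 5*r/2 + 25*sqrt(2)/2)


(1) = (b + 2)/(b + 3)
(2) = (k^2 - 6*k - 16)/(k - 1)
(3) = (z^2 - 4*z - 12)/(z^3 - 12*z^2 + 32*z)
(4) = (d + 3)/d
(5) = (4*r + 12)/(4*r - 10*sqrt(2))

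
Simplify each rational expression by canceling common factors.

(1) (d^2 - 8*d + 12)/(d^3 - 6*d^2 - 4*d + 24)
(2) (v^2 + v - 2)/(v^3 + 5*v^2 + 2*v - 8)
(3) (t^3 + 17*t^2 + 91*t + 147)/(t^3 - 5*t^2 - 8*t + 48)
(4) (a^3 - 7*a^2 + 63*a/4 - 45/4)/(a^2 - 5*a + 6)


(1) = 1/(d + 2)
(2) = 1/(v + 4)
(3) = (t^2 + 14*t + 49)/(t^2 - 8*t + 16)
(4) = (4*a^2 - 16*a + 15)/(4*a - 8)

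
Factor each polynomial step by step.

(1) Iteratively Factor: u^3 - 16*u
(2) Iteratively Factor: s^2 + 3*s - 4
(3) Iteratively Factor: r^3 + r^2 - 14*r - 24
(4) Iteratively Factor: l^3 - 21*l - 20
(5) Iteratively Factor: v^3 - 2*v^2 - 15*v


(1) = (u)*(u^2 - 16) = u*(u + 4)*(u - 4)
(2) = (s - 1)*(s + 4)
(3) = (r + 2)*(r^2 - r - 12) = (r - 4)*(r + 2)*(r + 3)
(4) = (l - 5)*(l^2 + 5*l + 4) = (l - 5)*(l + 4)*(l + 1)
(5) = (v - 5)*(v^2 + 3*v) = v*(v - 5)*(v + 3)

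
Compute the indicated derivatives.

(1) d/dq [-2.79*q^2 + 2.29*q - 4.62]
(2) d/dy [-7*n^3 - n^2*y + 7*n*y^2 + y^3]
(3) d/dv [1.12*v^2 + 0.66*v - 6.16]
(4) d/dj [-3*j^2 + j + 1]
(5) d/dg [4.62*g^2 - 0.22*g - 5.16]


(1) = 2.29 - 5.58*q
(2) = -n^2 + 14*n*y + 3*y^2
(3) = 2.24*v + 0.66
(4) = 1 - 6*j
(5) = 9.24*g - 0.22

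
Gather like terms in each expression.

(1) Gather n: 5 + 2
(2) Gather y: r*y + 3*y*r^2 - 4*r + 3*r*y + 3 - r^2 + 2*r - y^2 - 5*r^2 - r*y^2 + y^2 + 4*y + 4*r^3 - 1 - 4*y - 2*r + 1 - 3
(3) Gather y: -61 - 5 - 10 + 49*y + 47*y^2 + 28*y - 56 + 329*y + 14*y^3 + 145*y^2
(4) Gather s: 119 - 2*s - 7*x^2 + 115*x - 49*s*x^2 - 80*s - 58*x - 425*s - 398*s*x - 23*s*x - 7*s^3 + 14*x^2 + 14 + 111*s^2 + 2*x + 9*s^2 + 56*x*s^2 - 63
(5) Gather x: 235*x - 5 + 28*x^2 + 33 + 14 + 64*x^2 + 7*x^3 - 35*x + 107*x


(1) = 7
(2) = 4*r^3 - 6*r^2 - r*y^2 - 4*r + y*(3*r^2 + 4*r)
(3) = 14*y^3 + 192*y^2 + 406*y - 132
(4) = -7*s^3 + s^2*(56*x + 120) + s*(-49*x^2 - 421*x - 507) + 7*x^2 + 59*x + 70
(5) = 7*x^3 + 92*x^2 + 307*x + 42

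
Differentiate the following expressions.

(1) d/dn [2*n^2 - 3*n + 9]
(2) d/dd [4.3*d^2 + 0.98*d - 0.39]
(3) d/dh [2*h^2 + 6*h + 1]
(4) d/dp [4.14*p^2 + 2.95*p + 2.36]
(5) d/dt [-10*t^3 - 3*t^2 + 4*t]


(1) = 4*n - 3
(2) = 8.6*d + 0.98
(3) = 4*h + 6
(4) = 8.28*p + 2.95
(5) = -30*t^2 - 6*t + 4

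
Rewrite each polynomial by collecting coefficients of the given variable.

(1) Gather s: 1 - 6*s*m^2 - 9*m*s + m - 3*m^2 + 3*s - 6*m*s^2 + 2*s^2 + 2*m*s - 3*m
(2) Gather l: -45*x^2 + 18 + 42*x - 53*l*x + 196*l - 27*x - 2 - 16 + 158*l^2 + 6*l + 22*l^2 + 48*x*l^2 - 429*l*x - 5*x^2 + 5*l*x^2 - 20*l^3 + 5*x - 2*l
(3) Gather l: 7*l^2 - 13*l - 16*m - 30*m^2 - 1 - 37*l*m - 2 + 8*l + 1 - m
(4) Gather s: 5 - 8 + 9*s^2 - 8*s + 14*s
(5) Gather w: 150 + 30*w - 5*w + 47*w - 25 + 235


(1) = -3*m^2 - 2*m + s^2*(2 - 6*m) + s*(-6*m^2 - 7*m + 3) + 1
(2) = -20*l^3 + l^2*(48*x + 180) + l*(5*x^2 - 482*x + 200) - 50*x^2 + 20*x
(3) = 7*l^2 + l*(-37*m - 5) - 30*m^2 - 17*m - 2
(4) = 9*s^2 + 6*s - 3
(5) = 72*w + 360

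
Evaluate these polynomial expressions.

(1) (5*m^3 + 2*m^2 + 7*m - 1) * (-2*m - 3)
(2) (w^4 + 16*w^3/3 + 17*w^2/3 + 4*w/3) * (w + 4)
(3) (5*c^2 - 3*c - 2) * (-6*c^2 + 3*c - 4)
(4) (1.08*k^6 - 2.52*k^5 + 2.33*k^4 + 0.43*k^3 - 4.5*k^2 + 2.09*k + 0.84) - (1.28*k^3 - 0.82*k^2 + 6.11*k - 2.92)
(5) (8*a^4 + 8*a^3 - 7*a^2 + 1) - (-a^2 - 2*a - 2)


(1) = -10*m^4 - 19*m^3 - 20*m^2 - 19*m + 3
(2) = w^5 + 28*w^4/3 + 27*w^3 + 24*w^2 + 16*w/3
(3) = -30*c^4 + 33*c^3 - 17*c^2 + 6*c + 8
(4) = 1.08*k^6 - 2.52*k^5 + 2.33*k^4 - 0.85*k^3 - 3.68*k^2 - 4.02*k + 3.76
(5) = 8*a^4 + 8*a^3 - 6*a^2 + 2*a + 3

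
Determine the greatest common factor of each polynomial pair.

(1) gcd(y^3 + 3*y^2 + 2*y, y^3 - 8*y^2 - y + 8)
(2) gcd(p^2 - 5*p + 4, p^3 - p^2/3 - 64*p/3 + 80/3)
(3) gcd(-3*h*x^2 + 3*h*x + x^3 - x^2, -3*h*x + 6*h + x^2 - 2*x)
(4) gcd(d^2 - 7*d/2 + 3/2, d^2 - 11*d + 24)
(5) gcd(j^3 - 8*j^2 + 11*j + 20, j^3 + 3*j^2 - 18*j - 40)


(1) = y + 1
(2) = gcd((p - 4)*(p - 1), (p - 4)*(p - 4/3)*(p + 5)) = p - 4
(3) = -3*h + x
(4) = gcd((d - 3)*(d - 1/2), (d - 8)*(d - 3)) = d - 3
(5) = j - 4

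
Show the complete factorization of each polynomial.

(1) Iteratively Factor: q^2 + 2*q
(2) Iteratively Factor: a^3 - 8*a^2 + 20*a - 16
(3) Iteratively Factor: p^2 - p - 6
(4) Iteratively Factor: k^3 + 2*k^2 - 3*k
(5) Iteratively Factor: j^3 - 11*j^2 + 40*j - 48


(1) = (q + 2)*(q)
(2) = (a - 4)*(a^2 - 4*a + 4) = (a - 4)*(a - 2)*(a - 2)
(3) = (p + 2)*(p - 3)
(4) = (k)*(k^2 + 2*k - 3) = k*(k + 3)*(k - 1)
(5) = (j - 3)*(j^2 - 8*j + 16) = (j - 4)*(j - 3)*(j - 4)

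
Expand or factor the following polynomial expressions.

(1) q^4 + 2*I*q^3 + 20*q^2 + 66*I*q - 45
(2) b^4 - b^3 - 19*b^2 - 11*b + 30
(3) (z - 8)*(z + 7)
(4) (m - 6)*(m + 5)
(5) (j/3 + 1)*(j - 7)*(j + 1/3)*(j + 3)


(1) = (q - 5*I)*(q + I)*(q + 3*I)^2
(2) = (b - 5)*(b - 1)*(b + 2)*(b + 3)
(3) = z^2 - z - 56
(4) = m^2 - m - 30
(5) = j^4/3 - 2*j^3/9 - 100*j^2/9 - 74*j/3 - 7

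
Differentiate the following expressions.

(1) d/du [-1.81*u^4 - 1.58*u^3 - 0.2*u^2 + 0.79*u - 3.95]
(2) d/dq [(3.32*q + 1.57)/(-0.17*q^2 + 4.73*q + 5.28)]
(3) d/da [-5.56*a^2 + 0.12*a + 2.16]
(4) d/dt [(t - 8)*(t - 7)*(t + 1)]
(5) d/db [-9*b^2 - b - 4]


(1) = -7.24*u^3 - 4.74*u^2 - 0.4*u + 0.79
(2) = (0.5644*q^2 + 0.5338*q + 10.1035)/(0.0289*q^4 - 1.6082*q^3 + 20.5777*q^2 + 49.9488*q + 27.8784)
(3) = 0.12 - 11.12*a
(4) = 3*t^2 - 28*t + 41
(5) = -18*b - 1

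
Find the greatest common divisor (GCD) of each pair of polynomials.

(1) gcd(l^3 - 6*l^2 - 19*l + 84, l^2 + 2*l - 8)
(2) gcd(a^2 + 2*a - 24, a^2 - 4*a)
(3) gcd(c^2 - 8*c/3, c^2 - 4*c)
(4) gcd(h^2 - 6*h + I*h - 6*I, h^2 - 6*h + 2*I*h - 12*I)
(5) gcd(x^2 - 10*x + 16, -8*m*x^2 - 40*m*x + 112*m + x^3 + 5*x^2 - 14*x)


(1) = l + 4
(2) = a - 4
(3) = c
(4) = h - 6
(5) = gcd((x - 8)*(x - 2), (-8*m + x)*(x - 2)*(x + 7)) = x - 2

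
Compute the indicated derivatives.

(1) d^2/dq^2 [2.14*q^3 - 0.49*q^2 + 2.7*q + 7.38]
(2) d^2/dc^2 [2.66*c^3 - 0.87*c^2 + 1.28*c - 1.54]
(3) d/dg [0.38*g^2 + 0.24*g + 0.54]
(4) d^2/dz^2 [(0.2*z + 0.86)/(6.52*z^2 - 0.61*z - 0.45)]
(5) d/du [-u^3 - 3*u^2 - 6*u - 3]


(1) = 12.84*q - 0.98
(2) = 15.96*c - 1.74
(3) = 0.76*g + 0.24
(4) = ((-7.824*z - 10.9704)*(-6.52*z^2 + 0.61*z + 0.45) - (0.2*z + 0.86)*(13.04*z - 0.61)*(26.08*z - 1.22))/(-6.52*z^2 + 0.61*z + 0.45)^3
(5) = -3*u^2 - 6*u - 6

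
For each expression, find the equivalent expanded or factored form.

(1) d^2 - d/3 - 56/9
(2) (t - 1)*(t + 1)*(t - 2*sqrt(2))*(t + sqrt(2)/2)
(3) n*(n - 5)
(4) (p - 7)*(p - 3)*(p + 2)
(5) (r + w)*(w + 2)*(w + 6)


(1) = (d - 8/3)*(d + 7/3)
(2) = t^4 - 3*sqrt(2)*t^3/2 - 3*t^2 + 3*sqrt(2)*t/2 + 2
(3) = n^2 - 5*n
(4) = p^3 - 8*p^2 + p + 42
(5) = r*w^2 + 8*r*w + 12*r + w^3 + 8*w^2 + 12*w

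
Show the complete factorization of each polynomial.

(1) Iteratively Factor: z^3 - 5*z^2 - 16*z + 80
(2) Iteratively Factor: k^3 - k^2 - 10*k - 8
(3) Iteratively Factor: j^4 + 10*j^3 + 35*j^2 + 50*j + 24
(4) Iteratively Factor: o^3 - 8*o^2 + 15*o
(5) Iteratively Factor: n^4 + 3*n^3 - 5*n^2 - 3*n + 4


(1) = (z - 5)*(z^2 - 16) = (z - 5)*(z + 4)*(z - 4)
(2) = (k - 4)*(k^2 + 3*k + 2) = (k - 4)*(k + 1)*(k + 2)
(3) = (j + 2)*(j^3 + 8*j^2 + 19*j + 12) = (j + 2)*(j + 4)*(j^2 + 4*j + 3) = (j + 2)*(j + 3)*(j + 4)*(j + 1)
(4) = (o)*(o^2 - 8*o + 15) = o*(o - 5)*(o - 3)
(5) = (n + 4)*(n^3 - n^2 - n + 1) = (n - 1)*(n + 4)*(n^2 - 1) = (n - 1)*(n + 1)*(n + 4)*(n - 1)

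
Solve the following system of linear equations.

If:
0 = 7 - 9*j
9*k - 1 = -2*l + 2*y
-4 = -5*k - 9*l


Then:
j = 7/9
k = 18*y/71 + 1/71
l = 31/71 - 10*y/71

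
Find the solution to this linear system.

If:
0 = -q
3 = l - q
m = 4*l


Then:
l = 3
m = 12
q = 0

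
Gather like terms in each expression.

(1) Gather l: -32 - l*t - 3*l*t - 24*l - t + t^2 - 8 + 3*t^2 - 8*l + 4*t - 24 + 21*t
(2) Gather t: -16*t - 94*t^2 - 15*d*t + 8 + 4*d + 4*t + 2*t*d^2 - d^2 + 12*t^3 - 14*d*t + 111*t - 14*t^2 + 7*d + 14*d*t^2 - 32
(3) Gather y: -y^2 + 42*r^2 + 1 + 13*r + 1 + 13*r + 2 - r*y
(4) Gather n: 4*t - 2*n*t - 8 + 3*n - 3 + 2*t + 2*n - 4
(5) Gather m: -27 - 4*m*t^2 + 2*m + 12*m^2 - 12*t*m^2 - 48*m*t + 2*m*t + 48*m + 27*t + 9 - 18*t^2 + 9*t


(1) = l*(-4*t - 32) + 4*t^2 + 24*t - 64
(2) = -d^2 + 11*d + 12*t^3 + t^2*(14*d - 108) + t*(2*d^2 - 29*d + 99) - 24
(3) = 42*r^2 - r*y + 26*r - y^2 + 4
(4) = n*(5 - 2*t) + 6*t - 15
(5) = m^2*(12 - 12*t) + m*(-4*t^2 - 46*t + 50) - 18*t^2 + 36*t - 18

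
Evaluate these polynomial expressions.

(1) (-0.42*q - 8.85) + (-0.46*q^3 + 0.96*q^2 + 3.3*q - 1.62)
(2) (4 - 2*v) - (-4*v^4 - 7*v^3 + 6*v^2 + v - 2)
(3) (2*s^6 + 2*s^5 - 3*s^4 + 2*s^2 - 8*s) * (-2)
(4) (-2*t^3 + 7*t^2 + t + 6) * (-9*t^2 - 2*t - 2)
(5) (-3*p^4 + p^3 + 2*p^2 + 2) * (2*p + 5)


(1) = -0.46*q^3 + 0.96*q^2 + 2.88*q - 10.47
(2) = 4*v^4 + 7*v^3 - 6*v^2 - 3*v + 6
(3) = -4*s^6 - 4*s^5 + 6*s^4 - 4*s^2 + 16*s
(4) = 18*t^5 - 59*t^4 - 19*t^3 - 70*t^2 - 14*t - 12
(5) = -6*p^5 - 13*p^4 + 9*p^3 + 10*p^2 + 4*p + 10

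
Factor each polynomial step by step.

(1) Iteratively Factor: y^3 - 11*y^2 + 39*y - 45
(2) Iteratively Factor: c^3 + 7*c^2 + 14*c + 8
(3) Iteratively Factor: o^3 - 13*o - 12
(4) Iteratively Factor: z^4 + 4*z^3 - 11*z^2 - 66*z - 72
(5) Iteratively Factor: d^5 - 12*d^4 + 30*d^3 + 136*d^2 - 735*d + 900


(1) = (y - 5)*(y^2 - 6*y + 9) = (y - 5)*(y - 3)*(y - 3)
(2) = (c + 4)*(c^2 + 3*c + 2) = (c + 2)*(c + 4)*(c + 1)
(3) = (o + 3)*(o^2 - 3*o - 4) = (o - 4)*(o + 3)*(o + 1)
(4) = (z + 3)*(z^3 + z^2 - 14*z - 24) = (z + 2)*(z + 3)*(z^2 - z - 12) = (z - 4)*(z + 2)*(z + 3)*(z + 3)
(5) = (d - 3)*(d^4 - 9*d^3 + 3*d^2 + 145*d - 300) = (d - 3)*(d + 4)*(d^3 - 13*d^2 + 55*d - 75) = (d - 3)^2*(d + 4)*(d^2 - 10*d + 25) = (d - 5)*(d - 3)^2*(d + 4)*(d - 5)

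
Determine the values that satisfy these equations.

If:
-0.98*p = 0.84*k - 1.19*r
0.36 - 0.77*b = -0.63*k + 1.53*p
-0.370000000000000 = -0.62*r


Then:
b = 1.15924801005446 - 2.94155844155844*p
k = 0.845430107526882 - 1.16666666666667*p
r = 0.60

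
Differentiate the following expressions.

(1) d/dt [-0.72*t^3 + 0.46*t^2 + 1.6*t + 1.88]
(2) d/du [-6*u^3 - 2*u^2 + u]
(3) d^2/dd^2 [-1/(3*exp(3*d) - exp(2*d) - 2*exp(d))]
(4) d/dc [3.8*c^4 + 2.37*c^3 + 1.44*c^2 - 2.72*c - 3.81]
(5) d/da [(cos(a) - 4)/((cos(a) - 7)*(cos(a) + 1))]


(1) = -2.16*t^2 + 0.92*t + 1.6
(2) = -18*u^2 - 4*u + 1
(3) = (2*(-9*exp(2*d) + 2*exp(d) + 2)^2 + (-3*exp(2*d) + exp(d) + 2)*(27*exp(2*d) - 4*exp(d) - 2))*exp(-d)/(-3*exp(2*d) + exp(d) + 2)^3
(4) = 15.2*c^3 + 7.11*c^2 + 2.88*c - 2.72
(5) = (cos(a)^2 - 8*cos(a) + 31)*sin(a)/((cos(a) - 7)^2*(cos(a) + 1)^2)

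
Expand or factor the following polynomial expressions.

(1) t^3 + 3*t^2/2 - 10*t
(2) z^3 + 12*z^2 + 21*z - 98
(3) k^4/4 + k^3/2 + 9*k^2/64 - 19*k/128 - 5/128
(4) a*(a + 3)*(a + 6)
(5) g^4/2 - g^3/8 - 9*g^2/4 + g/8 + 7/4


(1) = t*(t - 5/2)*(t + 4)
(2) = (z - 2)*(z + 7)^2
(3) = (k/4 + 1/4)*(k - 1/2)*(k + 1/4)*(k + 5/4)
(4) = a^3 + 9*a^2 + 18*a
(5) = (g/2 + 1/2)*(g - 2)*(g - 1)*(g + 7/4)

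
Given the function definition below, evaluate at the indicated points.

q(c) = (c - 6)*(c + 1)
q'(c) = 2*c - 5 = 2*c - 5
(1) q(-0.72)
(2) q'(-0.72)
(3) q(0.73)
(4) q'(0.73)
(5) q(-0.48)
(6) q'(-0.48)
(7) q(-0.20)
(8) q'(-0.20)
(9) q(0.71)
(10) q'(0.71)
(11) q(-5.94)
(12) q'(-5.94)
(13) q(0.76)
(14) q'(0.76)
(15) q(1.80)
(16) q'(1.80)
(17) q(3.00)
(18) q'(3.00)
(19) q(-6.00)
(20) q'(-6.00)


(1) = -1.88
(2) = -6.44
(3) = -9.12
(4) = -3.54
(5) = -3.37
(6) = -5.96
(7) = -4.96
(8) = -5.40
(9) = -9.05
(10) = -3.58
(11) = 58.98
(12) = -16.88
(13) = -9.22
(14) = -3.48
(15) = -11.76
(16) = -1.40
(17) = -12.00
(18) = 1.00
(19) = 60.00
(20) = -17.00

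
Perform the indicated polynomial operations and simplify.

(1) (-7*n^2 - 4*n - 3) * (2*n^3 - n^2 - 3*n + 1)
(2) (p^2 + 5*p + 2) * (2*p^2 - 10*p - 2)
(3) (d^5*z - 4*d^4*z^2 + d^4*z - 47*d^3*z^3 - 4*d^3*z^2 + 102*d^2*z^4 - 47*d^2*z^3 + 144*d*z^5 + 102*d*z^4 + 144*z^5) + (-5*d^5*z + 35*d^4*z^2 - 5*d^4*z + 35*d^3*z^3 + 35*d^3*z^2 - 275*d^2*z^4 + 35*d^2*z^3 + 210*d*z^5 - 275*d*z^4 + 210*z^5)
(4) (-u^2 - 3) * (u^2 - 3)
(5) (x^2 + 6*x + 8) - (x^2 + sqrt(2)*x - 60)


(1) = -14*n^5 - n^4 + 19*n^3 + 8*n^2 + 5*n - 3
(2) = 2*p^4 - 48*p^2 - 30*p - 4
(3) = -4*d^5*z + 31*d^4*z^2 - 4*d^4*z - 12*d^3*z^3 + 31*d^3*z^2 - 173*d^2*z^4 - 12*d^2*z^3 + 354*d*z^5 - 173*d*z^4 + 354*z^5
(4) = 9 - u^4
(5) = -sqrt(2)*x + 6*x + 68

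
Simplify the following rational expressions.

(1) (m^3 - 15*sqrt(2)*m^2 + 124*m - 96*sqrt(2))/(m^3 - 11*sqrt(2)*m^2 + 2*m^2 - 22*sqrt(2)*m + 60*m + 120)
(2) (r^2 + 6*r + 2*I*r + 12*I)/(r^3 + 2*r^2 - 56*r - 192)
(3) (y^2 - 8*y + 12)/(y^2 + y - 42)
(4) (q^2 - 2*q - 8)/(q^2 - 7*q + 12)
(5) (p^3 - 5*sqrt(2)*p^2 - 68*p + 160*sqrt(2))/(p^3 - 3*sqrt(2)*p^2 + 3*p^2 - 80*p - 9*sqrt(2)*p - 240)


(1) = (m^2 - 9*sqrt(2)*m + 16)/(m^2 + m*(2 - 5*sqrt(2)) - 10*sqrt(2))
(2) = (r + 2*I)/(r^2 - 4*r - 32)
(3) = (y - 2)/(y + 7)
(4) = (q + 2)/(q - 3)
(5) = (p - 2*sqrt(2))/(p + 3)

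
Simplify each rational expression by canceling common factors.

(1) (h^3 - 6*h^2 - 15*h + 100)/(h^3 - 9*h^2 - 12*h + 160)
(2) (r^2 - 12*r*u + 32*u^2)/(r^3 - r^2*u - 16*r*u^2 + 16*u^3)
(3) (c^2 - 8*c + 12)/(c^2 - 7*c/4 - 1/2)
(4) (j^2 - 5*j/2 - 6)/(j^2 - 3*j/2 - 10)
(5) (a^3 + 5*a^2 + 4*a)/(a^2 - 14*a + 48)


(1) = (h - 5)/(h - 8)
(2) = (r - 8*u)/(r^2 + 3*r*u - 4*u^2)
(3) = (4*c - 24)/(4*c + 1)
(4) = (2*j + 3)/(2*j + 5)
(5) = (a^3 + 5*a^2 + 4*a)/(a^2 - 14*a + 48)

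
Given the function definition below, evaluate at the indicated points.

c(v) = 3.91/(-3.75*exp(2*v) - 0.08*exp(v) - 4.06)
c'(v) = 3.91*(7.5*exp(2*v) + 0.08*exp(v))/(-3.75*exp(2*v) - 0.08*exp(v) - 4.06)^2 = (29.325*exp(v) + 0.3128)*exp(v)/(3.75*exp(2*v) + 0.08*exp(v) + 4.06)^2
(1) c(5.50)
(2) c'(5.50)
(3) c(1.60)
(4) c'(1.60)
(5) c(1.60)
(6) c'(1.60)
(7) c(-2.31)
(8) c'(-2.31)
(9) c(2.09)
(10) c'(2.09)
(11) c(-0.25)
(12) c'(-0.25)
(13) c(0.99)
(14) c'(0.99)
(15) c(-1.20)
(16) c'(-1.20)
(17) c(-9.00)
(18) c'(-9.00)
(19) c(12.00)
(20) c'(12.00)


(1) = -0.00
(2) = 0.00
(3) = -0.04
(4) = 0.08
(5) = -0.04
(6) = 0.08
(7) = -0.95
(8) = 0.02
(9) = -0.02
(10) = 0.03
(11) = -0.61
(12) = 0.44
(13) = -0.12
(14) = 0.22
(15) = -0.88
(16) = 0.14
(17) = -0.96
(18) = 0.00
(19) = -0.00
(20) = 0.00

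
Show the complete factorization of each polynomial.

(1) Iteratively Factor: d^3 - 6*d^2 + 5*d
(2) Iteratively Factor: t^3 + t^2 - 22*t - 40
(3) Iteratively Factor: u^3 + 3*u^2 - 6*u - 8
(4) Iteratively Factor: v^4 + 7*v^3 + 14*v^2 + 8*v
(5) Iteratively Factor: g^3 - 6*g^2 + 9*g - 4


(1) = (d - 5)*(d^2 - d) = d*(d - 5)*(d - 1)
(2) = (t + 4)*(t^2 - 3*t - 10) = (t - 5)*(t + 4)*(t + 2)
(3) = (u + 4)*(u^2 - u - 2) = (u + 1)*(u + 4)*(u - 2)
(4) = (v + 4)*(v^3 + 3*v^2 + 2*v) = v*(v + 4)*(v^2 + 3*v + 2) = v*(v + 1)*(v + 4)*(v + 2)
(5) = (g - 1)*(g^2 - 5*g + 4) = (g - 1)^2*(g - 4)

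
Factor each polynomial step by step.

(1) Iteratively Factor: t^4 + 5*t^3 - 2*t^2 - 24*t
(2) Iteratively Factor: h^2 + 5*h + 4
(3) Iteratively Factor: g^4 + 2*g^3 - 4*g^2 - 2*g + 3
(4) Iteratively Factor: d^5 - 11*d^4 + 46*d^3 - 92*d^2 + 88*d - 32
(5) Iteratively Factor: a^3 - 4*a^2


(1) = (t + 3)*(t^3 + 2*t^2 - 8*t) = (t - 2)*(t + 3)*(t^2 + 4*t) = t*(t - 2)*(t + 3)*(t + 4)
(2) = (h + 1)*(h + 4)
(3) = (g + 3)*(g^3 - g^2 - g + 1) = (g - 1)*(g + 3)*(g^2 - 1) = (g - 1)*(g + 1)*(g + 3)*(g - 1)
(4) = (d - 1)*(d^4 - 10*d^3 + 36*d^2 - 56*d + 32) = (d - 4)*(d - 1)*(d^3 - 6*d^2 + 12*d - 8) = (d - 4)*(d - 2)*(d - 1)*(d^2 - 4*d + 4) = (d - 4)*(d - 2)^2*(d - 1)*(d - 2)
(5) = (a - 4)*(a^2) = a*(a - 4)*(a)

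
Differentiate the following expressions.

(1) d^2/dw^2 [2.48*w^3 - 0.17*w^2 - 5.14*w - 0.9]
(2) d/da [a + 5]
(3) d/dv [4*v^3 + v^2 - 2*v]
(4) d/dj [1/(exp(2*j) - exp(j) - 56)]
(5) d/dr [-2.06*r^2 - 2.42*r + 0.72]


(1) = 14.88*w - 0.34
(2) = 1
(3) = 12*v^2 + 2*v - 2
(4) = (1 - 2*exp(j))*exp(j)/(-exp(2*j) + exp(j) + 56)^2
(5) = -4.12*r - 2.42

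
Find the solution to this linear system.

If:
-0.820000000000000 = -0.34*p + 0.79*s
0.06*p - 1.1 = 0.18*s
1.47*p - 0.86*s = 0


Then:
No Solution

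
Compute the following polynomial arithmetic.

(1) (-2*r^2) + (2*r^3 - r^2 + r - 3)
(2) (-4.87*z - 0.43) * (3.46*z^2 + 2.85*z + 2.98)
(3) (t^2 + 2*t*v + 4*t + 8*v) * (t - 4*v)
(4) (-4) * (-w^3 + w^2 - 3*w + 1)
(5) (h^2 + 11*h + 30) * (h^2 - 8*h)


(1) = 2*r^3 - 3*r^2 + r - 3
(2) = -16.8502*z^3 - 15.3673*z^2 - 15.7381*z - 1.2814
(3) = t^3 - 2*t^2*v + 4*t^2 - 8*t*v^2 - 8*t*v - 32*v^2
(4) = 4*w^3 - 4*w^2 + 12*w - 4
(5) = h^4 + 3*h^3 - 58*h^2 - 240*h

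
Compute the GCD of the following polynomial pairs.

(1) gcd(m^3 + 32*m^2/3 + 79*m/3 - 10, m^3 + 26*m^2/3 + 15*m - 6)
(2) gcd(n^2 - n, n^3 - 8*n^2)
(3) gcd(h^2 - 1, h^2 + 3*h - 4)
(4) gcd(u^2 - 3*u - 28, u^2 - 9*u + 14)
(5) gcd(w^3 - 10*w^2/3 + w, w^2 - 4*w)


(1) = m^2 + 17*m/3 - 2
(2) = gcd(n*(n - 1), n^2*(n - 8)) = n
(3) = gcd((h - 1)*(h + 1), (h - 1)*(h + 4)) = h - 1
(4) = gcd((u - 7)*(u + 4), (u - 7)*(u - 2)) = u - 7
(5) = gcd(w*(w - 3)*(w - 1/3), w*(w - 4)) = w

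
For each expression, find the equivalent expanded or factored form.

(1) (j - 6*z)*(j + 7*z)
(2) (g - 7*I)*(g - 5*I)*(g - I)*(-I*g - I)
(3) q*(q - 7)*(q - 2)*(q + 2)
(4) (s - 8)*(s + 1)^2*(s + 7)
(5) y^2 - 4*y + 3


(1) = j^2 + j*z - 42*z^2
(2) = -I*g^4 - 13*g^3 - I*g^3 - 13*g^2 + 47*I*g^2 + 35*g + 47*I*g + 35
(3) = q^4 - 7*q^3 - 4*q^2 + 28*q
(4) = s^4 + s^3 - 57*s^2 - 113*s - 56
(5) = (y - 3)*(y - 1)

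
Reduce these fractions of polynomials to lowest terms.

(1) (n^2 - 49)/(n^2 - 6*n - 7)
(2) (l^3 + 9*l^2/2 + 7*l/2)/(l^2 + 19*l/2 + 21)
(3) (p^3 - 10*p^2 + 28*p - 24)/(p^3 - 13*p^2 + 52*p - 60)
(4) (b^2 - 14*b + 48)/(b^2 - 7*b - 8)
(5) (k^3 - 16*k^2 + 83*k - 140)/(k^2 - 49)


(1) = (n + 7)/(n + 1)
(2) = (l^2 + l)/(l + 6)
(3) = (p - 2)/(p - 5)
(4) = (b - 6)/(b + 1)
(5) = (k^2 - 9*k + 20)/(k + 7)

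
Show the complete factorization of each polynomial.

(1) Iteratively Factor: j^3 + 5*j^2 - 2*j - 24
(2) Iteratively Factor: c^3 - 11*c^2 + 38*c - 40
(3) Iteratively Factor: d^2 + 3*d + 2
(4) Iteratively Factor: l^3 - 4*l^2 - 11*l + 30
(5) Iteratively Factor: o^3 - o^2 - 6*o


(1) = (j - 2)*(j^2 + 7*j + 12) = (j - 2)*(j + 4)*(j + 3)
(2) = (c - 5)*(c^2 - 6*c + 8) = (c - 5)*(c - 2)*(c - 4)
(3) = (d + 1)*(d + 2)
(4) = (l - 2)*(l^2 - 2*l - 15) = (l - 2)*(l + 3)*(l - 5)
(5) = (o - 3)*(o^2 + 2*o) = (o - 3)*(o + 2)*(o)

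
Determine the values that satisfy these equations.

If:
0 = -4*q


Then:
q = 0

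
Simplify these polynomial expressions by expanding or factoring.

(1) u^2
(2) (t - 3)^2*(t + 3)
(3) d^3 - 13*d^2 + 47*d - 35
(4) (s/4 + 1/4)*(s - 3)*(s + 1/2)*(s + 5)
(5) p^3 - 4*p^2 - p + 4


(1) = u^2
(2) = t^3 - 3*t^2 - 9*t + 27
(3) = (d - 7)*(d - 5)*(d - 1)
(4) = s^4/4 + 7*s^3/8 - 23*s^2/8 - 43*s/8 - 15/8
(5) = (p - 4)*(p - 1)*(p + 1)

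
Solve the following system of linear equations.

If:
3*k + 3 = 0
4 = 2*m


Then:
k = -1
m = 2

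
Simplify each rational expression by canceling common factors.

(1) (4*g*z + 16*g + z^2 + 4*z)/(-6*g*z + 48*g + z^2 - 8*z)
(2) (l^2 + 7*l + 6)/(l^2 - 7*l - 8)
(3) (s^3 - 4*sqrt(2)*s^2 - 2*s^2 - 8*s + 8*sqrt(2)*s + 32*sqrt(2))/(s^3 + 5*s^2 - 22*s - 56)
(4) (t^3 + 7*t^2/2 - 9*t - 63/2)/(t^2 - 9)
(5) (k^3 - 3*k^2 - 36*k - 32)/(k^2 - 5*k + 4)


(1) = (4*g*z + 16*g + z^2 + 4*z)/(-6*g*z + 48*g + z^2 - 8*z)
(2) = (l + 6)/(l - 8)
(3) = (s - 4*sqrt(2))/(s + 7)
(4) = t + 7/2
(5) = (k^3 - 3*k^2 - 36*k - 32)/(k^2 - 5*k + 4)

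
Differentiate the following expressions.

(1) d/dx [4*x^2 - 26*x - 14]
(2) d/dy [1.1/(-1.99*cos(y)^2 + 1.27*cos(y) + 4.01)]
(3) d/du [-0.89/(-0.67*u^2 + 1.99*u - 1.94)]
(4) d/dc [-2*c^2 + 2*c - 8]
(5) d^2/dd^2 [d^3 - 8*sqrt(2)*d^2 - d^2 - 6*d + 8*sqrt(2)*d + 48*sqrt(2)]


(1) = 8*x - 26
(2) = (1.397 - 4.378*cos(y))*sin(y)/(-1.99*cos(y)^2 + 1.27*cos(y) + 4.01)^2
(3) = (1.7711 - 1.1926*u)/(0.67*u^2 - 1.99*u + 1.94)^2
(4) = 2 - 4*c
(5) = 6*d - 16*sqrt(2) - 2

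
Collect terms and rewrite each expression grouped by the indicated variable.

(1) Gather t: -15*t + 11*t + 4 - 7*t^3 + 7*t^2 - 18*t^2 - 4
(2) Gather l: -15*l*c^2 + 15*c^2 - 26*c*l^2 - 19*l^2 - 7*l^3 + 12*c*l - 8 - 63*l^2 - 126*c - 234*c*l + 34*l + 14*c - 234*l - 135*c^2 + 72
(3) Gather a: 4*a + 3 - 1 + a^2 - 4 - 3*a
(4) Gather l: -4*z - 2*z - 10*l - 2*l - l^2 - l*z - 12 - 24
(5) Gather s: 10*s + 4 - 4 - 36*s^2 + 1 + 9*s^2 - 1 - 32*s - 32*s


(1) = -7*t^3 - 11*t^2 - 4*t
(2) = -120*c^2 - 112*c - 7*l^3 + l^2*(-26*c - 82) + l*(-15*c^2 - 222*c - 200) + 64
(3) = a^2 + a - 2
(4) = -l^2 + l*(-z - 12) - 6*z - 36
(5) = -27*s^2 - 54*s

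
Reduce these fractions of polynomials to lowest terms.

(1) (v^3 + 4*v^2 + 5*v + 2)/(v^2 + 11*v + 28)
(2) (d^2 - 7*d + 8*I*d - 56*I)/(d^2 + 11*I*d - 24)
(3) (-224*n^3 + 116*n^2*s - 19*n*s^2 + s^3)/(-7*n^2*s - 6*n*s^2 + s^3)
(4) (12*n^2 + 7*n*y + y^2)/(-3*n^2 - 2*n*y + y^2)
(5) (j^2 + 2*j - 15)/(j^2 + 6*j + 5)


(1) = (v^3 + 4*v^2 + 5*v + 2)/(v^2 + 11*v + 28)
(2) = (d - 7)/(d + 3*I)
(3) = (32*n^2 - 12*n*s + s^2)/(n*s + s^2)
(4) = (12*n^2 + 7*n*y + y^2)/(-3*n^2 - 2*n*y + y^2)
(5) = (j - 3)/(j + 1)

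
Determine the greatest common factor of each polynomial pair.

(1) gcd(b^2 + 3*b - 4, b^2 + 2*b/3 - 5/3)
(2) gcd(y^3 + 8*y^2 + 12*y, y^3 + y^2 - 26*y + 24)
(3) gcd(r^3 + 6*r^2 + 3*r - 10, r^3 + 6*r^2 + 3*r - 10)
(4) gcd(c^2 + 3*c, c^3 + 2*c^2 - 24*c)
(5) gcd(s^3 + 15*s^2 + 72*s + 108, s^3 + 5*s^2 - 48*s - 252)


(1) = b - 1
(2) = gcd(y*(y + 2)*(y + 6), (y - 4)*(y - 1)*(y + 6)) = y + 6
(3) = r^3 + 6*r^2 + 3*r - 10
(4) = gcd(c*(c + 3), c*(c - 4)*(c + 6)) = c
(5) = s^2 + 12*s + 36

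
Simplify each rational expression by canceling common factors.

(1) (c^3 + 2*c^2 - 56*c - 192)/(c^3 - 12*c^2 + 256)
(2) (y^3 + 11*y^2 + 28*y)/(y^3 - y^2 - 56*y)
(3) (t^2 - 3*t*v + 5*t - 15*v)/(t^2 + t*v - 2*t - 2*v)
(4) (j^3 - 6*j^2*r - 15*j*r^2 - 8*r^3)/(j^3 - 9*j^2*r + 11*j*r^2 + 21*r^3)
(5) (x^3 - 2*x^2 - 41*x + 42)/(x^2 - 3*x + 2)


(1) = (c + 6)/(c - 8)
(2) = (y + 4)/(y - 8)
(3) = (t^2 - 3*t*v + 5*t - 15*v)/(t^2 + t*v - 2*t - 2*v)
(4) = (j^2 - 7*j*r - 8*r^2)/(j^2 - 10*j*r + 21*r^2)
(5) = (x^2 - x - 42)/(x - 2)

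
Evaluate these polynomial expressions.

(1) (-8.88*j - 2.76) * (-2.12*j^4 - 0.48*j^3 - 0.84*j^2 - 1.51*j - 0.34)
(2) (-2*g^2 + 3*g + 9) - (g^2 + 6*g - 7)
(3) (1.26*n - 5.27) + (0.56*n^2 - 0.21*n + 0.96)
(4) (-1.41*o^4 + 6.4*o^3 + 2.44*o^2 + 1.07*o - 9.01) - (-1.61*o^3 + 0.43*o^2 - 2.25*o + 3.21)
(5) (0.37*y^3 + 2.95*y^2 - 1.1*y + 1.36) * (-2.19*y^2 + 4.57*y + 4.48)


(1) = 18.8256*j^5 + 10.1136*j^4 + 8.784*j^3 + 15.7272*j^2 + 7.1868*j + 0.9384
(2) = -3*g^2 - 3*g + 16
(3) = 0.56*n^2 + 1.05*n - 4.31
(4) = -1.41*o^4 + 8.01*o^3 + 2.01*o^2 + 3.32*o - 12.22
(5) = -0.8103*y^5 - 4.7696*y^4 + 17.5481*y^3 + 5.2106*y^2 + 1.2872*y + 6.0928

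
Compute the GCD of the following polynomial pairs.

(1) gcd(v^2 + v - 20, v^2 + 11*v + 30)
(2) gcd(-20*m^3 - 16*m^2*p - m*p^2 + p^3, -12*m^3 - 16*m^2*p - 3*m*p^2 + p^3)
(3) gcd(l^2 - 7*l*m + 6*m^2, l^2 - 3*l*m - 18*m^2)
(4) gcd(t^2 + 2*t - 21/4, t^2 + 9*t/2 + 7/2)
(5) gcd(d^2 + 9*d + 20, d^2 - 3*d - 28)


(1) = v + 5
(2) = 2*m + p
(3) = gcd((l - 6*m)*(l - m), (l - 6*m)*(l + 3*m)) = l - 6*m
(4) = t + 7/2
(5) = gcd((d + 4)*(d + 5), (d - 7)*(d + 4)) = d + 4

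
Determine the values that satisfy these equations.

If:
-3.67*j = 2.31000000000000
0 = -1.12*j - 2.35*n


Then:
j = -0.63
n = 0.30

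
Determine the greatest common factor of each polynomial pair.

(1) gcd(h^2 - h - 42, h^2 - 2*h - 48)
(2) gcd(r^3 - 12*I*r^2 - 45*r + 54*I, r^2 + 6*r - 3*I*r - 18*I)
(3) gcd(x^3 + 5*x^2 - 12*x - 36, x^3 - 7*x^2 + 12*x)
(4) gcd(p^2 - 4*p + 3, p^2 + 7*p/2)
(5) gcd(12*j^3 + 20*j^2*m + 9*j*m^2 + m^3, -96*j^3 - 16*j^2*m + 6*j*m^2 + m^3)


(1) = gcd((h - 7)*(h + 6), (h - 8)*(h + 6)) = h + 6
(2) = r - 3*I
(3) = gcd((x - 3)*(x + 2)*(x + 6), x*(x - 4)*(x - 3)) = x - 3
(4) = 1
(5) = gcd((j + m)*(2*j + m)*(6*j + m), (-4*j + m)*(4*j + m)*(6*j + m)) = 6*j + m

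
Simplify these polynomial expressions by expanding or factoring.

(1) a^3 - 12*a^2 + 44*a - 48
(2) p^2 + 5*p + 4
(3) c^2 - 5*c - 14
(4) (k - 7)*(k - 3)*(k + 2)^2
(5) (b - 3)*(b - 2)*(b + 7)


(1) = (a - 6)*(a - 4)*(a - 2)
(2) = (p + 1)*(p + 4)
(3) = (c - 7)*(c + 2)
(4) = k^4 - 6*k^3 - 15*k^2 + 44*k + 84
(5) = b^3 + 2*b^2 - 29*b + 42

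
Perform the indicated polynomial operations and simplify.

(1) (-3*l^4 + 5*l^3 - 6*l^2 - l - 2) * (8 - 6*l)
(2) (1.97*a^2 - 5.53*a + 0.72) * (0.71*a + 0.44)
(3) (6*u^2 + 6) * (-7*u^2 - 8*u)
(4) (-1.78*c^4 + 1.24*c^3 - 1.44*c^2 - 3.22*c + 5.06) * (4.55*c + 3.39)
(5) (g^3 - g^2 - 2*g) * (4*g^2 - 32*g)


(1) = 18*l^5 - 54*l^4 + 76*l^3 - 42*l^2 + 4*l - 16
(2) = 1.3987*a^3 - 3.0595*a^2 - 1.922*a + 0.3168
(3) = -42*u^4 - 48*u^3 - 42*u^2 - 48*u
(4) = -8.099*c^5 - 0.3922*c^4 - 2.3484*c^3 - 19.5326*c^2 + 12.1072*c + 17.1534
(5) = 4*g^5 - 36*g^4 + 24*g^3 + 64*g^2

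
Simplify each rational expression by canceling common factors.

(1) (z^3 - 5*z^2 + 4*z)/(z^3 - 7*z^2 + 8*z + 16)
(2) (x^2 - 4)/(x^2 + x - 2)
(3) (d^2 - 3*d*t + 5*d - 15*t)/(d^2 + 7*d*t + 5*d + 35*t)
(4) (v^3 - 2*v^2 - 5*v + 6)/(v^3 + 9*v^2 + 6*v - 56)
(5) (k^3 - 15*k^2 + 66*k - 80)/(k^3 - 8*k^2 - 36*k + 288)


(1) = (z^2 - z)/(z^2 - 3*z - 4)
(2) = (x - 2)/(x - 1)
(3) = (d - 3*t)/(d + 7*t)
(4) = (v^3 - 2*v^2 - 5*v + 6)/(v^3 + 9*v^2 + 6*v - 56)
(5) = (k^2 - 7*k + 10)/(k^2 - 36)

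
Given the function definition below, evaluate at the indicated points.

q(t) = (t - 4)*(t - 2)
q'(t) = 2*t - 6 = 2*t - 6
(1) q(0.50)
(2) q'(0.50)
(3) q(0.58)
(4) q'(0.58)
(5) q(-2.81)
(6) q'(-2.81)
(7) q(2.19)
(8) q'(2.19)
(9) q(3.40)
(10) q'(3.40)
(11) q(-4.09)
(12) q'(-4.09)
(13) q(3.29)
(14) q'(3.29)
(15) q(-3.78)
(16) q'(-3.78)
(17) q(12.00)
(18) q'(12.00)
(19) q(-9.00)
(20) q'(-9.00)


(1) = 5.25
(2) = -5.00
(3) = 4.86
(4) = -4.84
(5) = 32.76
(6) = -11.62
(7) = -0.34
(8) = -1.62
(9) = -0.84
(10) = 0.80
(11) = 49.27
(12) = -14.18
(13) = -0.92
(14) = 0.58
(15) = 44.97
(16) = -13.56
(17) = 80.00
(18) = 18.00
(19) = 143.00
(20) = -24.00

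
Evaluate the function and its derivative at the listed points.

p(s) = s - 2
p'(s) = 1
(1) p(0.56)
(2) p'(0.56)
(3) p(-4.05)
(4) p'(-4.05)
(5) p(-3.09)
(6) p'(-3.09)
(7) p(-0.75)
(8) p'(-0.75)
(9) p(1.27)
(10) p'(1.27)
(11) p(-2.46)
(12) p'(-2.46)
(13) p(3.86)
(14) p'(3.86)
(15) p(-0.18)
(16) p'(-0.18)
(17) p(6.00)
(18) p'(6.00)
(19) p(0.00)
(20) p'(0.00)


(1) = -1.44
(2) = 1.00
(3) = -6.05
(4) = 1.00
(5) = -5.09
(6) = 1.00
(7) = -2.75
(8) = 1.00
(9) = -0.73
(10) = 1.00
(11) = -4.46
(12) = 1.00
(13) = 1.86
(14) = 1.00
(15) = -2.18
(16) = 1.00
(17) = 4.00
(18) = 1.00
(19) = -2.00
(20) = 1.00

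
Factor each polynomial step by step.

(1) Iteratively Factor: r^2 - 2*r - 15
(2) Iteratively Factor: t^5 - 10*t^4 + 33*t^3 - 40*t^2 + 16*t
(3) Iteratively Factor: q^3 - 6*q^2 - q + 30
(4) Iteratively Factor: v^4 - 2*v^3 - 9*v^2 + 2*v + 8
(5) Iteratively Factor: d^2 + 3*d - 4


(1) = (r + 3)*(r - 5)
(2) = (t - 1)*(t^4 - 9*t^3 + 24*t^2 - 16*t) = (t - 1)^2*(t^3 - 8*t^2 + 16*t) = t*(t - 1)^2*(t^2 - 8*t + 16) = t*(t - 4)*(t - 1)^2*(t - 4)
(3) = (q - 5)*(q^2 - q - 6) = (q - 5)*(q + 2)*(q - 3)
(4) = (v - 4)*(v^3 + 2*v^2 - v - 2) = (v - 4)*(v + 1)*(v^2 + v - 2) = (v - 4)*(v - 1)*(v + 1)*(v + 2)
(5) = (d - 1)*(d + 4)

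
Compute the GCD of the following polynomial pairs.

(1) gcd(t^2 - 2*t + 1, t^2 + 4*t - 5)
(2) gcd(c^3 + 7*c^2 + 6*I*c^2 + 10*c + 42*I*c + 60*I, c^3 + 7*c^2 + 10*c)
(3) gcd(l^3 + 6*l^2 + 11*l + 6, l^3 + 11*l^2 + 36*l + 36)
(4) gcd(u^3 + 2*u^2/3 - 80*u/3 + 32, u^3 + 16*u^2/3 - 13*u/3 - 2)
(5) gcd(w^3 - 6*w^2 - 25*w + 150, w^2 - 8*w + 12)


(1) = gcd((t - 1)^2, (t - 1)*(t + 5)) = t - 1
(2) = c^2 + 7*c + 10
(3) = gcd((l + 1)*(l + 2)*(l + 3), (l + 2)*(l + 3)*(l + 6)) = l^2 + 5*l + 6
(4) = u + 6
(5) = gcd((w - 6)*(w - 5)*(w + 5), (w - 6)*(w - 2)) = w - 6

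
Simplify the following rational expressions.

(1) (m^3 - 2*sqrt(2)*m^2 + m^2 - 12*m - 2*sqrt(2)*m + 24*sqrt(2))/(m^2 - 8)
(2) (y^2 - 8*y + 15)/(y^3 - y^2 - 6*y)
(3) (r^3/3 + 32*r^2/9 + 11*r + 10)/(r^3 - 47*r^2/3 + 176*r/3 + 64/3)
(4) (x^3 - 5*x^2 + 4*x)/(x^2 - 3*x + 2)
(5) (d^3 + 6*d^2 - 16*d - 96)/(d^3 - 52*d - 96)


(1) = (m^2 + m - 12)/(m + 2*sqrt(2))
(2) = (y - 5)/(y^2 + 2*y)
(3) = (3*r^3 + 32*r^2 + 99*r + 90)/(9*r^3 - 141*r^2 + 528*r + 192)
(4) = (x^2 - 4*x)/(x - 2)
(5) = (d^2 - 16)/(d^2 - 6*d - 16)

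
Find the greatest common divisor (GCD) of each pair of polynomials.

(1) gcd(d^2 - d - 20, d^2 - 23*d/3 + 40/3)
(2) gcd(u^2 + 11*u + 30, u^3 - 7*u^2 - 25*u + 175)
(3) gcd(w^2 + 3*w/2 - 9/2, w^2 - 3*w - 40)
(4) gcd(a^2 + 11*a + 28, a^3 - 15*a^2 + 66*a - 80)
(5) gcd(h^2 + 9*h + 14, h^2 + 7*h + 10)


(1) = gcd((d - 5)*(d + 4), (d - 5)*(d - 8/3)) = d - 5
(2) = gcd((u + 5)*(u + 6), (u - 7)*(u - 5)*(u + 5)) = u + 5
(3) = 1
(4) = gcd((a + 4)*(a + 7), (a - 8)*(a - 5)*(a - 2)) = 1
(5) = h + 2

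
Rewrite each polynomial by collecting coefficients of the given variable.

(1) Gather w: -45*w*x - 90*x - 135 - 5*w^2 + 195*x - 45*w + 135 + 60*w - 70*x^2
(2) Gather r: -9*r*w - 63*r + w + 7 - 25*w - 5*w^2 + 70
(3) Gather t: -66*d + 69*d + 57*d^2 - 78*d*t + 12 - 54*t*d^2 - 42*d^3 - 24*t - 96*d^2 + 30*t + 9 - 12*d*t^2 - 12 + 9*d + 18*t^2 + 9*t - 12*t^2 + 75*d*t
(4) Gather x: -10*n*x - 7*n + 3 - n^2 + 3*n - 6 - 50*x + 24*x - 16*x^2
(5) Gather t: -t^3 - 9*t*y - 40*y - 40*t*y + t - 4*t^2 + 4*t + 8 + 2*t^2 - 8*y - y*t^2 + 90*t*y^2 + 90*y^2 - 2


(1) = -5*w^2 + w*(15 - 45*x) - 70*x^2 + 105*x
(2) = r*(-9*w - 63) - 5*w^2 - 24*w + 77
(3) = -42*d^3 - 39*d^2 + 12*d + t^2*(6 - 12*d) + t*(-54*d^2 - 3*d + 15) + 9
(4) = -n^2 - 4*n - 16*x^2 + x*(-10*n - 26) - 3
(5) = -t^3 + t^2*(-y - 2) + t*(90*y^2 - 49*y + 5) + 90*y^2 - 48*y + 6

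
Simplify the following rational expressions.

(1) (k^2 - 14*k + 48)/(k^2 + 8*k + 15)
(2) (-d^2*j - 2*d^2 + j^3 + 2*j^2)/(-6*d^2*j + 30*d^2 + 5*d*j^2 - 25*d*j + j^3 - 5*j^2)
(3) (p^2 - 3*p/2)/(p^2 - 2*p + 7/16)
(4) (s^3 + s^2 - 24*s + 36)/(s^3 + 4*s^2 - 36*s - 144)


(1) = (k^2 - 14*k + 48)/(k^2 + 8*k + 15)
(2) = (d*j + 2*d + j^2 + 2*j)/(6*d*j - 30*d + j^2 - 5*j)
(3) = (16*p^2 - 24*p)/(16*p^2 - 32*p + 7)
(4) = (s^2 - 5*s + 6)/(s^2 - 2*s - 24)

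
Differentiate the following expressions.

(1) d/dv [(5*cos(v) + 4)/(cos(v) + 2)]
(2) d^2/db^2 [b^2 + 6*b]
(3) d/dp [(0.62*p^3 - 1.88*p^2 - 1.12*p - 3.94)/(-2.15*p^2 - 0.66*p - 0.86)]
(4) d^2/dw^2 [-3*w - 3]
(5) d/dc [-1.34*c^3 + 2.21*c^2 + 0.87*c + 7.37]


(1) = -6*sin(v)/(cos(v) + 2)^2
(2) = 2
(3) = (-1.333*p^4 - 0.8184*p^3 - 2.7668*p^2 - 13.7084*p - 1.6372)/(4.6225*p^4 + 2.838*p^3 + 4.1336*p^2 + 1.1352*p + 0.7396)
(4) = 0
(5) = -4.02*c^2 + 4.42*c + 0.87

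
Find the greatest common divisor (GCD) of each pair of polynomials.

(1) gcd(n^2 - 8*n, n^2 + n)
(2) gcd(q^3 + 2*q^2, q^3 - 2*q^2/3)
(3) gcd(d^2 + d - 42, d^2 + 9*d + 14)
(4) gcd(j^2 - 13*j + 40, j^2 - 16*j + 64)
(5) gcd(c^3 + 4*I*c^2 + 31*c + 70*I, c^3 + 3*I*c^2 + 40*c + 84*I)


(1) = n
(2) = q^2
(3) = d + 7
(4) = j - 8
(5) = c^2 + 9*I*c - 14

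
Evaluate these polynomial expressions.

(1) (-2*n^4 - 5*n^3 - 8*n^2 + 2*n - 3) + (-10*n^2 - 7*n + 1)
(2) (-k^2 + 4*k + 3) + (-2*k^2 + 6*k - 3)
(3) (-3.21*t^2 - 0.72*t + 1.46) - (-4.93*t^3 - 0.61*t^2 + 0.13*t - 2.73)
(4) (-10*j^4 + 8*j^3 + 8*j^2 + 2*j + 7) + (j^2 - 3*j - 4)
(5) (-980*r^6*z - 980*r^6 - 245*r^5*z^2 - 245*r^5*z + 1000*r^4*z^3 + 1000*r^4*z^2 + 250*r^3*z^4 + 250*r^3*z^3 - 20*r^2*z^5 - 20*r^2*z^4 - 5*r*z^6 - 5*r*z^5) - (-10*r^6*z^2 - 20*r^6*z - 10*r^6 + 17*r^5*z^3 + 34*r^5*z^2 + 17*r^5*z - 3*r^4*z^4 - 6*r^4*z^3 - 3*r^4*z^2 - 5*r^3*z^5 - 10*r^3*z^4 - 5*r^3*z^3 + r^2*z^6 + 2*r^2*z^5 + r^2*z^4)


(1) = -2*n^4 - 5*n^3 - 18*n^2 - 5*n - 2
(2) = -3*k^2 + 10*k
(3) = 4.93*t^3 - 2.6*t^2 - 0.85*t + 4.19
(4) = -10*j^4 + 8*j^3 + 9*j^2 - j + 3
(5) = 10*r^6*z^2 - 960*r^6*z - 970*r^6 - 17*r^5*z^3 - 279*r^5*z^2 - 262*r^5*z + 3*r^4*z^4 + 1006*r^4*z^3 + 1003*r^4*z^2 + 5*r^3*z^5 + 260*r^3*z^4 + 255*r^3*z^3 - r^2*z^6 - 22*r^2*z^5 - 21*r^2*z^4 - 5*r*z^6 - 5*r*z^5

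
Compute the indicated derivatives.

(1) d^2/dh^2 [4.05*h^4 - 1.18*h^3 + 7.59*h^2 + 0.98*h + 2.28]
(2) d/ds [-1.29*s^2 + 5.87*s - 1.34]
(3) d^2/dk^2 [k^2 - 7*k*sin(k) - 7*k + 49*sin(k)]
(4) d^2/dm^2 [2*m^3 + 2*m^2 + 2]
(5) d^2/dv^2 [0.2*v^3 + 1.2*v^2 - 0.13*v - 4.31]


(1) = 48.6*h^2 - 7.08*h + 15.18
(2) = 5.87 - 2.58*s
(3) = 7*k*sin(k) - 49*sin(k) - 14*cos(k) + 2
(4) = 12*m + 4
(5) = 1.2*v + 2.4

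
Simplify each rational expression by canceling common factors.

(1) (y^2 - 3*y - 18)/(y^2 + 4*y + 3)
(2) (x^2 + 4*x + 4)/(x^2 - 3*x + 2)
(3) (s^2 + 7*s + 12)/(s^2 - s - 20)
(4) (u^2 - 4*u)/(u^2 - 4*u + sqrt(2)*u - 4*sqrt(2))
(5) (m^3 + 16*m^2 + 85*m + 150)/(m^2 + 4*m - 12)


(1) = (y - 6)/(y + 1)
(2) = (x^2 + 4*x + 4)/(x^2 - 3*x + 2)
(3) = (s + 3)/(s - 5)
(4) = u/(u + sqrt(2))
(5) = (m^2 + 10*m + 25)/(m - 2)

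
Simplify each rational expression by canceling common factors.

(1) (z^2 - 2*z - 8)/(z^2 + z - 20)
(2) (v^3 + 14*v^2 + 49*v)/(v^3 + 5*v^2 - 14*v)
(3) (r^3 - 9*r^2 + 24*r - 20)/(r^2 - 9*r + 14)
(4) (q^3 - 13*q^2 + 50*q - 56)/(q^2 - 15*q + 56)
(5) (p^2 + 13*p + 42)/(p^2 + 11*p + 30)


(1) = (z + 2)/(z + 5)
(2) = (v + 7)/(v - 2)
(3) = (r^2 - 7*r + 10)/(r - 7)
(4) = (q^2 - 6*q + 8)/(q - 8)
(5) = (p + 7)/(p + 5)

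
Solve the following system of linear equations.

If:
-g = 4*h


Then:
g = -4*h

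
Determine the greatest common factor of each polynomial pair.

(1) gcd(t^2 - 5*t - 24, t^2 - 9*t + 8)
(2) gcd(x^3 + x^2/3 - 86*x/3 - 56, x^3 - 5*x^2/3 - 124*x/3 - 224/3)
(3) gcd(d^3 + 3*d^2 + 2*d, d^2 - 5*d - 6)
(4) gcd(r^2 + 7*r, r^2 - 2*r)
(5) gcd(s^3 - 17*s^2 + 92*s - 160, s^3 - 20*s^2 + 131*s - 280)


(1) = gcd((t - 8)*(t + 3), (t - 8)*(t - 1)) = t - 8
(2) = x^2 + 19*x/3 + 28/3
(3) = d + 1
(4) = r
(5) = gcd((s - 8)*(s - 5)*(s - 4), (s - 8)*(s - 7)*(s - 5)) = s^2 - 13*s + 40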